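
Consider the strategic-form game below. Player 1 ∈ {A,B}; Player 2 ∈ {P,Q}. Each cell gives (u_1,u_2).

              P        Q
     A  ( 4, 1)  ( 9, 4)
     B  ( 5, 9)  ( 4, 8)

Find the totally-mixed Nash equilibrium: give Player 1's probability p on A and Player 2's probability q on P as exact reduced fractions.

P1 indiff ⇒ q·4+(1-q)·9 = q·5+(1-q)·4 ⇒ q(-1) = (1-q)(-5) ⇒ q = 5/6
P2 indiff ⇒ p·1+(1-p)·9 = p·4+(1-p)·8 ⇒ p(-3) = (1-p)(-1) ⇒ p = 1/4

P1 mixes 1/4 on A; P2 mixes 5/6 on P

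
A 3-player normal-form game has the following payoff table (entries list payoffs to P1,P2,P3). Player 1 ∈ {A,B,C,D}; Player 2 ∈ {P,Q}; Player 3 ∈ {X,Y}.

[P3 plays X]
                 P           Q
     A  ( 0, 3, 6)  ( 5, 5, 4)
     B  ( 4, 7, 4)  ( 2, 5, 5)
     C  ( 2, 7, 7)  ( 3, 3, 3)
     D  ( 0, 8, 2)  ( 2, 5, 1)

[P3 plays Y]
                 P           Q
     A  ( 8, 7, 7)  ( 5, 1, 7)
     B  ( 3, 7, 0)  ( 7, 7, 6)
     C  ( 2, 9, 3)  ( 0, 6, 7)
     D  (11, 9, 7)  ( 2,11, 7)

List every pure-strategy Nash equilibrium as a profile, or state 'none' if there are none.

(A,P,X): not NE [P1→B gives 4>0; P2→Q gives 5>3; P3→Y gives 7>6]
(A,P,Y): not NE [P1→D gives 11>8]
(A,Q,X): not NE [P3→Y gives 7>4]
(A,Q,Y): not NE [P1→B gives 7>5; P2→P gives 7>1]
(B,P,X): NE
(B,P,Y): not NE [P1→D gives 11>3; P3→X gives 4>0]
(B,Q,X): not NE [P1→A gives 5>2; P2→P gives 7>5; P3→Y gives 6>5]
(B,Q,Y): NE
(C,P,X): not NE [P1→B gives 4>2]
(C,P,Y): not NE [P1→D gives 11>2; P3→X gives 7>3]
(C,Q,X): not NE [P1→A gives 5>3; P2→P gives 7>3; P3→Y gives 7>3]
(C,Q,Y): not NE [P1→B gives 7>0; P2→P gives 9>6]
(D,P,X): not NE [P1→B gives 4>0; P3→Y gives 7>2]
(D,P,Y): not NE [P2→Q gives 11>9]
(D,Q,X): not NE [P1→A gives 5>2; P2→P gives 8>5; P3→Y gives 7>1]
(D,Q,Y): not NE [P1→B gives 7>2]

PSNE = {(B,P,X), (B,Q,Y)}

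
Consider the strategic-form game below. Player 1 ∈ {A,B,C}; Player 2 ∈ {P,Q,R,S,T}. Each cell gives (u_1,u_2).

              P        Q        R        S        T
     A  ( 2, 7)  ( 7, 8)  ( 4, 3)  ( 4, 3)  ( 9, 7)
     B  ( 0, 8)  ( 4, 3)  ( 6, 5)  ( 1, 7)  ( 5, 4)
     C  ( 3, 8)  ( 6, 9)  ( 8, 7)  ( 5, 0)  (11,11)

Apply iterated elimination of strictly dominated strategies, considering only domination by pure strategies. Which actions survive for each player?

P1 drop B (C beats it: P:3>0 Q:6>4 R:8>6 S:5>1 T:11>5)
P2 drop P (Q beats it: A:8>7 C:9>8)
P2 drop R (Q beats it: A:8>3 C:9>7)
P2 drop S (Q beats it: A:8>3 C:9>0)
P1→{A,C} P2→{Q,T}

Remaining: P1:{A,C} P2:{Q,T}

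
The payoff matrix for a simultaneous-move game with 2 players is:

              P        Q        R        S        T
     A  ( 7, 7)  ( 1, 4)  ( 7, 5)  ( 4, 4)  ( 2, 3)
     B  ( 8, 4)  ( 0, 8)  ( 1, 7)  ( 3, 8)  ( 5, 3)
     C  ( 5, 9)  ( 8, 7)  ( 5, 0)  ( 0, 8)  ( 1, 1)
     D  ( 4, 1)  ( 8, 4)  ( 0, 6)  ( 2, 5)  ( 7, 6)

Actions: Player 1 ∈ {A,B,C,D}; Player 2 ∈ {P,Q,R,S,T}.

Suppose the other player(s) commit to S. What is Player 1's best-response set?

u_1(A vs S) = 4
u_1(B vs S) = 3
u_1(C vs S) = 0
u_1(D vs S) = 2
max payoff 4 at {A}

BR_1 = {A}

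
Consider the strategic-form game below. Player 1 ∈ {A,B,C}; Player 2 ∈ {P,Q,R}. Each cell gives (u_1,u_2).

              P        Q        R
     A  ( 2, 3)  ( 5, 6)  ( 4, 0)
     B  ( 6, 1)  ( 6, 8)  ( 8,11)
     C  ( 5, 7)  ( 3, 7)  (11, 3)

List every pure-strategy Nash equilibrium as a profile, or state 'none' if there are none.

Equilibria: none

(A,P): not NE [P1→B gives 6>2; P2→Q gives 6>3]
(A,Q): not NE [P1→B gives 6>5]
(A,R): not NE [P1→C gives 11>4; P2→Q gives 6>0]
(B,P): not NE [P2→R gives 11>1]
(B,Q): not NE [P2→R gives 11>8]
(B,R): not NE [P1→C gives 11>8]
(C,P): not NE [P1→B gives 6>5]
(C,Q): not NE [P1→B gives 6>3]
(C,R): not NE [P2→Q gives 7>3]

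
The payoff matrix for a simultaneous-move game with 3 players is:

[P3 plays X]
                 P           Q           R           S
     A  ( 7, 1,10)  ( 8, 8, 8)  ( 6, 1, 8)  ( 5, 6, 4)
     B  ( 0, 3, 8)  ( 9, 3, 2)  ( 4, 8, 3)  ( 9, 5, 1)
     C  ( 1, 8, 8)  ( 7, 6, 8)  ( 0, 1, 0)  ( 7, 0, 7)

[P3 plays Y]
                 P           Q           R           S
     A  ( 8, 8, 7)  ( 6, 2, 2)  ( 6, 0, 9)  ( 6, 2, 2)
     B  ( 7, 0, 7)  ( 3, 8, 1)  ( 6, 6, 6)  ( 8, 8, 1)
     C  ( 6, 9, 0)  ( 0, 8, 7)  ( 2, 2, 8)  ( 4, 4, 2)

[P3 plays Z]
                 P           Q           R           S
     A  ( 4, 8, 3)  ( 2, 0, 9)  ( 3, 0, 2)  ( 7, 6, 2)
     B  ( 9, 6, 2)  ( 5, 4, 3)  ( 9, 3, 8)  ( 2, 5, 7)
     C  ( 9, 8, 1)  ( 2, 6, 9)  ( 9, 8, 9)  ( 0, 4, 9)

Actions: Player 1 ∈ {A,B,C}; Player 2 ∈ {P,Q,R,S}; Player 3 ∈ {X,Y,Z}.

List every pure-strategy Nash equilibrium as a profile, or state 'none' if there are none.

(A,P,X): not NE [P2→Q gives 8>1]
(A,P,Y): not NE [P3→X gives 10>7]
(A,P,Z): not NE [P1→C gives 9>4; P3→X gives 10>3]
(A,Q,X): not NE [P1→B gives 9>8; P3→Z gives 9>8]
(A,Q,Y): not NE [P2→P gives 8>2; P3→Z gives 9>2]
(A,Q,Z): not NE [P1→B gives 5>2; P2→P gives 8>0]
(A,R,X): not NE [P2→Q gives 8>1; P3→Y gives 9>8]
(A,R,Y): not NE [P2→P gives 8>0]
(A,R,Z): not NE [P1→C gives 9>3; P2→P gives 8>0; P3→Y gives 9>2]
(A,S,X): not NE [P1→B gives 9>5; P2→Q gives 8>6]
(A,S,Y): not NE [P1→B gives 8>6; P2→P gives 8>2; P3→X gives 4>2]
(A,S,Z): not NE [P2→P gives 8>6; P3→X gives 4>2]
(B,P,X): not NE [P1→A gives 7>0; P2→R gives 8>3]
(B,P,Y): not NE [P1→A gives 8>7; P2→S gives 8>0; P3→X gives 8>7]
(B,P,Z): not NE [P3→X gives 8>2]
(B,Q,X): not NE [P2→R gives 8>3; P3→Z gives 3>2]
(B,Q,Y): not NE [P1→A gives 6>3; P3→Z gives 3>1]
(B,Q,Z): not NE [P2→P gives 6>4]
(B,R,X): not NE [P1→A gives 6>4; P3→Z gives 8>3]
(B,R,Y): not NE [P2→S gives 8>6; P3→Z gives 8>6]
(B,R,Z): not NE [P2→P gives 6>3]
(B,S,X): not NE [P2→R gives 8>5; P3→Z gives 7>1]
(B,S,Y): not NE [P3→Z gives 7>1]
(B,S,Z): not NE [P1→A gives 7>2; P2→P gives 6>5]
(C,P,X): not NE [P1→A gives 7>1]
(C,P,Y): not NE [P1→A gives 8>6; P3→X gives 8>0]
(C,P,Z): not NE [P3→X gives 8>1]
(C,Q,X): not NE [P1→B gives 9>7; P2→P gives 8>6; P3→Z gives 9>8]
(C,Q,Y): not NE [P1→A gives 6>0; P2→P gives 9>8; P3→Z gives 9>7]
(C,Q,Z): not NE [P1→B gives 5>2; P2→R gives 8>6]
(C,R,X): not NE [P1→A gives 6>0; P2→P gives 8>1; P3→Z gives 9>0]
(C,R,Y): not NE [P1→B gives 6>2; P2→P gives 9>2; P3→Z gives 9>8]
(C,R,Z): NE
(C,S,X): not NE [P1→B gives 9>7; P2→P gives 8>0; P3→Z gives 9>7]
(C,S,Y): not NE [P1→B gives 8>4; P2→P gives 9>4; P3→Z gives 9>2]
(C,S,Z): not NE [P1→A gives 7>0; P2→R gives 8>4]

NE set: (C,R,Z)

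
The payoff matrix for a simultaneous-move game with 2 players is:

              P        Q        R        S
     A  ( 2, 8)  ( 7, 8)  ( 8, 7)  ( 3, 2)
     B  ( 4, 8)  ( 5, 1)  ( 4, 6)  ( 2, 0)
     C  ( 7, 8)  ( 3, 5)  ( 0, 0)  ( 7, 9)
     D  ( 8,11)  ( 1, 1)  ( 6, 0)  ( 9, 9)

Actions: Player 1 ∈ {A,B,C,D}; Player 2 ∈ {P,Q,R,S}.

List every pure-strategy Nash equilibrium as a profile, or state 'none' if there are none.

PSNE = {(A,Q), (D,P)}

(A,P): not NE [P1→D gives 8>2]
(A,Q): NE
(A,R): not NE [P2→Q gives 8>7]
(A,S): not NE [P1→D gives 9>3; P2→Q gives 8>2]
(B,P): not NE [P1→D gives 8>4]
(B,Q): not NE [P1→A gives 7>5; P2→P gives 8>1]
(B,R): not NE [P1→A gives 8>4; P2→P gives 8>6]
(B,S): not NE [P1→D gives 9>2; P2→P gives 8>0]
(C,P): not NE [P1→D gives 8>7; P2→S gives 9>8]
(C,Q): not NE [P1→A gives 7>3; P2→S gives 9>5]
(C,R): not NE [P1→A gives 8>0; P2→S gives 9>0]
(C,S): not NE [P1→D gives 9>7]
(D,P): NE
(D,Q): not NE [P1→A gives 7>1; P2→P gives 11>1]
(D,R): not NE [P1→A gives 8>6; P2→P gives 11>0]
(D,S): not NE [P2→P gives 11>9]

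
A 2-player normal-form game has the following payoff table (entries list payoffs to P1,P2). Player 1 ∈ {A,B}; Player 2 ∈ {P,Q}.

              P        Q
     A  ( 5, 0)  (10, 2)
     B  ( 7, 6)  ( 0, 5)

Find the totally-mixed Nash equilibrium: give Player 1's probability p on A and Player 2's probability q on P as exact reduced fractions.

P1 indiff ⇒ q·5+(1-q)·10 = q·7+(1-q)·0 ⇒ q(-2) = (1-q)(-10) ⇒ q = 5/6
P2 indiff ⇒ p·0+(1-p)·6 = p·2+(1-p)·5 ⇒ p(-2) = (1-p)(-1) ⇒ p = 1/3

(p,q) = (1/3, 5/6)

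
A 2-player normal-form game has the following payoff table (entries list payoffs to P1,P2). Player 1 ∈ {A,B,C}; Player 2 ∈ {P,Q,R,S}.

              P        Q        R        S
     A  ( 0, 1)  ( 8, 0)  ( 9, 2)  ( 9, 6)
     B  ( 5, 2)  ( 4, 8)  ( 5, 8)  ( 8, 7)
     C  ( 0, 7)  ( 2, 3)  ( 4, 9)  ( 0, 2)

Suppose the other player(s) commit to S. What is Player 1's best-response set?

u_1(A vs S) = 9
u_1(B vs S) = 8
u_1(C vs S) = 0
max payoff 9 at {A}

BR_1 = {A}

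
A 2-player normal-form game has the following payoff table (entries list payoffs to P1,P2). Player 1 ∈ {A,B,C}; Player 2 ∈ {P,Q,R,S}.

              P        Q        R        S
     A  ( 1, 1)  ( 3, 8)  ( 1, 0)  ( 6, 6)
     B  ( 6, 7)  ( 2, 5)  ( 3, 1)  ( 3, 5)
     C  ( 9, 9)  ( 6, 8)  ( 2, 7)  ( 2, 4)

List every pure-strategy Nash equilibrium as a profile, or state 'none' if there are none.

(A,P): not NE [P1→C gives 9>1; P2→Q gives 8>1]
(A,Q): not NE [P1→C gives 6>3]
(A,R): not NE [P1→B gives 3>1; P2→Q gives 8>0]
(A,S): not NE [P2→Q gives 8>6]
(B,P): not NE [P1→C gives 9>6]
(B,Q): not NE [P1→C gives 6>2; P2→P gives 7>5]
(B,R): not NE [P2→P gives 7>1]
(B,S): not NE [P1→A gives 6>3; P2→P gives 7>5]
(C,P): NE
(C,Q): not NE [P2→P gives 9>8]
(C,R): not NE [P1→B gives 3>2; P2→P gives 9>7]
(C,S): not NE [P1→A gives 6>2; P2→P gives 9>4]

Nash profiles: (C,P)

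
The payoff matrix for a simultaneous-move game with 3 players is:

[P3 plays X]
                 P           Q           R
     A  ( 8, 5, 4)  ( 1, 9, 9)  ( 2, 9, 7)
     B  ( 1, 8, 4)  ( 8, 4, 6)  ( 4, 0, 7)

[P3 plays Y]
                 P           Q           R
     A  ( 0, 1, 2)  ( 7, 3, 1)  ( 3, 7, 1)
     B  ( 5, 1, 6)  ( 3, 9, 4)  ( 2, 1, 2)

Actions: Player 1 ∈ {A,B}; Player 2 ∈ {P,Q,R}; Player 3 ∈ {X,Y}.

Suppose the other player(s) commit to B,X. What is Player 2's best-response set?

u_2(P vs B,X) = 8
u_2(Q vs B,X) = 4
u_2(R vs B,X) = 0
max payoff 8 at {P}

P2 best: {P}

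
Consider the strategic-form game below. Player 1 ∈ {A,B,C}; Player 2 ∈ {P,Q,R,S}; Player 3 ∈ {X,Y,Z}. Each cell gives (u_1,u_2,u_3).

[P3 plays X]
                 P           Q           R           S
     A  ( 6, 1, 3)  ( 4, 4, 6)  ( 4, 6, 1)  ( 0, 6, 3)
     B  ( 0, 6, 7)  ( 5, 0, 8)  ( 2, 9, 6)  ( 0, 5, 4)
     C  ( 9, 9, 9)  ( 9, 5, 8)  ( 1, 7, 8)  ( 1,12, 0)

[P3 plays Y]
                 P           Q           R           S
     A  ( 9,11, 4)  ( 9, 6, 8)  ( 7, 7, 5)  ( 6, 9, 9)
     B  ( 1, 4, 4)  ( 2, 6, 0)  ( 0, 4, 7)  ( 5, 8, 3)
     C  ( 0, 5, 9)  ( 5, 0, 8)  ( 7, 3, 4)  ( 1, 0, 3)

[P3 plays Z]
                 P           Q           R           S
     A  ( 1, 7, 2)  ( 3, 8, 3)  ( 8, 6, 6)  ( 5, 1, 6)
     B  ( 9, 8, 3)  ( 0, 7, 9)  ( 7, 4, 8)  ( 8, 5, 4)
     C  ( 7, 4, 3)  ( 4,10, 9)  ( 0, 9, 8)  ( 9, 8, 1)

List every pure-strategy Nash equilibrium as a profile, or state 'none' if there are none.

PSNE = {(A,P,Y), (C,Q,Z)}

(A,P,X): not NE [P1→C gives 9>6; P2→S gives 6>1; P3→Y gives 4>3]
(A,P,Y): NE
(A,P,Z): not NE [P1→B gives 9>1; P2→Q gives 8>7; P3→Y gives 4>2]
(A,Q,X): not NE [P1→C gives 9>4; P2→S gives 6>4; P3→Y gives 8>6]
(A,Q,Y): not NE [P2→P gives 11>6]
(A,Q,Z): not NE [P1→C gives 4>3; P3→Y gives 8>3]
(A,R,X): not NE [P3→Z gives 6>1]
(A,R,Y): not NE [P2→P gives 11>7; P3→Z gives 6>5]
(A,R,Z): not NE [P2→Q gives 8>6]
(A,S,X): not NE [P1→C gives 1>0; P3→Y gives 9>3]
(A,S,Y): not NE [P2→P gives 11>9]
(A,S,Z): not NE [P1→C gives 9>5; P2→Q gives 8>1; P3→Y gives 9>6]
(B,P,X): not NE [P1→C gives 9>0; P2→R gives 9>6]
(B,P,Y): not NE [P1→A gives 9>1; P2→S gives 8>4; P3→X gives 7>4]
(B,P,Z): not NE [P3→X gives 7>3]
(B,Q,X): not NE [P1→C gives 9>5; P2→R gives 9>0; P3→Z gives 9>8]
(B,Q,Y): not NE [P1→A gives 9>2; P2→S gives 8>6; P3→Z gives 9>0]
(B,Q,Z): not NE [P1→C gives 4>0; P2→P gives 8>7]
(B,R,X): not NE [P1→A gives 4>2; P3→Z gives 8>6]
(B,R,Y): not NE [P1→C gives 7>0; P2→S gives 8>4; P3→Z gives 8>7]
(B,R,Z): not NE [P1→A gives 8>7; P2→P gives 8>4]
(B,S,X): not NE [P1→C gives 1>0; P2→R gives 9>5]
(B,S,Y): not NE [P1→A gives 6>5; P3→Z gives 4>3]
(B,S,Z): not NE [P1→C gives 9>8; P2→P gives 8>5]
(C,P,X): not NE [P2→S gives 12>9]
(C,P,Y): not NE [P1→A gives 9>0]
(C,P,Z): not NE [P1→B gives 9>7; P2→Q gives 10>4; P3→Y gives 9>3]
(C,Q,X): not NE [P2→S gives 12>5; P3→Z gives 9>8]
(C,Q,Y): not NE [P1→A gives 9>5; P2→P gives 5>0; P3→Z gives 9>8]
(C,Q,Z): NE
(C,R,X): not NE [P1→A gives 4>1; P2→S gives 12>7]
(C,R,Y): not NE [P2→P gives 5>3; P3→Z gives 8>4]
(C,R,Z): not NE [P1→A gives 8>0; P2→Q gives 10>9]
(C,S,X): not NE [P3→Y gives 3>0]
(C,S,Y): not NE [P1→A gives 6>1; P2→P gives 5>0]
(C,S,Z): not NE [P2→Q gives 10>8; P3→Y gives 3>1]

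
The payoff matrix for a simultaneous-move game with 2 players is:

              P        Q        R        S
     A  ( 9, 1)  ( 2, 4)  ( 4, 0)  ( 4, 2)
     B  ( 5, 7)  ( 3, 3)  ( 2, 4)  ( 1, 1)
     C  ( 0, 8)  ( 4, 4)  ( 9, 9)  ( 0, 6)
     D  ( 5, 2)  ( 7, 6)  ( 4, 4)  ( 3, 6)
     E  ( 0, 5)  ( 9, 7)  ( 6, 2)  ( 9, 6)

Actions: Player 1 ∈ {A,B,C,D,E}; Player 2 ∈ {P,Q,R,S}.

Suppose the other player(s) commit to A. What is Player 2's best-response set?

u_2(P vs A) = 1
u_2(Q vs A) = 4
u_2(R vs A) = 0
u_2(S vs A) = 2
max payoff 4 at {Q}

argmax u_2 = {Q}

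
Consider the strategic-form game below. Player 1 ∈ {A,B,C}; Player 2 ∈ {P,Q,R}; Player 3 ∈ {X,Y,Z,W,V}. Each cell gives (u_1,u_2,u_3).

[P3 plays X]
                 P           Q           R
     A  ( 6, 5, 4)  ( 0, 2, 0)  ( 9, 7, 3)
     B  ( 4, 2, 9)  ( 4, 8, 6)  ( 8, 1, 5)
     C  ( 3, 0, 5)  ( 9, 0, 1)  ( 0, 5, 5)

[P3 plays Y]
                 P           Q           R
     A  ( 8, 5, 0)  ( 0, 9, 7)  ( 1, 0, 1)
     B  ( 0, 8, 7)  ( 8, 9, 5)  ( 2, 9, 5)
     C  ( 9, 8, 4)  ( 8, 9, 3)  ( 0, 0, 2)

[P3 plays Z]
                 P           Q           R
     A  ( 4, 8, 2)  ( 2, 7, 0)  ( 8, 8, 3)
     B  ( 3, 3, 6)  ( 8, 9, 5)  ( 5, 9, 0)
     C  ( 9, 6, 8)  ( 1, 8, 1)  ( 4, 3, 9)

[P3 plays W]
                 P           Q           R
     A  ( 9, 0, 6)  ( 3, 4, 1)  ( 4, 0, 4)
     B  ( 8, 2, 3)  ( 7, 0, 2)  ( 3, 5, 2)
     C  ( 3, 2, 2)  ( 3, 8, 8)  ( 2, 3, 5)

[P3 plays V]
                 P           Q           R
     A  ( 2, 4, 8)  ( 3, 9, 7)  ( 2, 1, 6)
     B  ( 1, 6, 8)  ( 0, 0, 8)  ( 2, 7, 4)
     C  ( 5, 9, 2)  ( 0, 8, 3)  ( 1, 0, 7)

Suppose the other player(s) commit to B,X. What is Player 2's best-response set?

argmax u_2 = {Q}

u_2(P vs B,X) = 2
u_2(Q vs B,X) = 8
u_2(R vs B,X) = 1
max payoff 8 at {Q}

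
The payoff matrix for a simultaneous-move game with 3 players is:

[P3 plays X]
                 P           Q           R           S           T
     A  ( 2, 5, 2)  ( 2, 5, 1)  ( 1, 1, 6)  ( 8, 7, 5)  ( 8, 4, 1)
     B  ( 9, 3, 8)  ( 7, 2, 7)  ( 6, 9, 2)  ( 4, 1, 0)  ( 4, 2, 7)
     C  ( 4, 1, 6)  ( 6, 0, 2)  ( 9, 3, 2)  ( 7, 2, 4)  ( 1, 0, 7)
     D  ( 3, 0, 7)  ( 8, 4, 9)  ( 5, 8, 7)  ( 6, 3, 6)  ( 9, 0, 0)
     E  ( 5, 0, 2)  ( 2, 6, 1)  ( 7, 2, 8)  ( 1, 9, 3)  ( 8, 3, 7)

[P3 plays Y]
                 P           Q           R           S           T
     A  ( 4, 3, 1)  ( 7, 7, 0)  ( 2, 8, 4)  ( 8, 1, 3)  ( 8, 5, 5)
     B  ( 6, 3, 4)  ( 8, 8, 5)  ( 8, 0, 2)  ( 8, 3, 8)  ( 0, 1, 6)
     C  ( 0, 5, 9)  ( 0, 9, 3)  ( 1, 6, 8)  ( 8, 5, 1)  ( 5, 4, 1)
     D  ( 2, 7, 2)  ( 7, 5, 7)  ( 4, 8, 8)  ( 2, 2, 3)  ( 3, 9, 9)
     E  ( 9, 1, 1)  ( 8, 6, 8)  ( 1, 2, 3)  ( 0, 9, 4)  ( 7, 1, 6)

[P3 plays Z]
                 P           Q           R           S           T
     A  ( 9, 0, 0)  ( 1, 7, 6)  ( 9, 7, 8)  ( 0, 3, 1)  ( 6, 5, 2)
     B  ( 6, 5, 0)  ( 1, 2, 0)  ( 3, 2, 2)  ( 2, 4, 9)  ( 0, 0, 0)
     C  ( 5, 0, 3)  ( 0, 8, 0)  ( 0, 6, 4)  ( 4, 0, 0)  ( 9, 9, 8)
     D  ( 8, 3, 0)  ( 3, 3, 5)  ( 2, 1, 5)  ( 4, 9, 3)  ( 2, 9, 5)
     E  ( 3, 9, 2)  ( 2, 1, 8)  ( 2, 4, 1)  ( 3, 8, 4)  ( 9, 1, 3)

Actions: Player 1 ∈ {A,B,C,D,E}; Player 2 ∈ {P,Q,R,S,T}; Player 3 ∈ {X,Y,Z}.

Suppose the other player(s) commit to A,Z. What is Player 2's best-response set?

P2 best: {Q,R}

u_2(P vs A,Z) = 0
u_2(Q vs A,Z) = 7
u_2(R vs A,Z) = 7
u_2(S vs A,Z) = 3
u_2(T vs A,Z) = 5
max payoff 7 at {Q,R}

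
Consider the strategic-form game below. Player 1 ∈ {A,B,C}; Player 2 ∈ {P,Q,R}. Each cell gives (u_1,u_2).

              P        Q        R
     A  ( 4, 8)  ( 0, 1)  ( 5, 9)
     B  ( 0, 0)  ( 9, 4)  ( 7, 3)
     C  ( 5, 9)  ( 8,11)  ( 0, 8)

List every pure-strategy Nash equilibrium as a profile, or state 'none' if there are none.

PSNE = {(B,Q)}

(A,P): not NE [P1→C gives 5>4; P2→R gives 9>8]
(A,Q): not NE [P1→B gives 9>0; P2→R gives 9>1]
(A,R): not NE [P1→B gives 7>5]
(B,P): not NE [P1→C gives 5>0; P2→Q gives 4>0]
(B,Q): NE
(B,R): not NE [P2→Q gives 4>3]
(C,P): not NE [P2→Q gives 11>9]
(C,Q): not NE [P1→B gives 9>8]
(C,R): not NE [P1→B gives 7>0; P2→Q gives 11>8]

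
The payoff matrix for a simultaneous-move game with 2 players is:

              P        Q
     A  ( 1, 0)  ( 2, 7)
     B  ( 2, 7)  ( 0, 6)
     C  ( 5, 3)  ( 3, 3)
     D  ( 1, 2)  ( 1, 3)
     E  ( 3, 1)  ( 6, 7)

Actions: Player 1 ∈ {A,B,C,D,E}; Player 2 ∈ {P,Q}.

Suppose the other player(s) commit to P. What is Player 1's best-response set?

P1 best: {C}

u_1(A vs P) = 1
u_1(B vs P) = 2
u_1(C vs P) = 5
u_1(D vs P) = 1
u_1(E vs P) = 3
max payoff 5 at {C}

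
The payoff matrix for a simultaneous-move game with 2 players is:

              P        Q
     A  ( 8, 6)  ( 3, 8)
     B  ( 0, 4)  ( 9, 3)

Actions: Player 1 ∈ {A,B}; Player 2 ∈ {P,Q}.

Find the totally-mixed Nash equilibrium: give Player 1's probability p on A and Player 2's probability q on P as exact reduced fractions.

(p,q) = (1/3, 3/7)

P1 indiff ⇒ q·8+(1-q)·3 = q·0+(1-q)·9 ⇒ q(8) = (1-q)(6) ⇒ q = 3/7
P2 indiff ⇒ p·6+(1-p)·4 = p·8+(1-p)·3 ⇒ p(-2) = (1-p)(-1) ⇒ p = 1/3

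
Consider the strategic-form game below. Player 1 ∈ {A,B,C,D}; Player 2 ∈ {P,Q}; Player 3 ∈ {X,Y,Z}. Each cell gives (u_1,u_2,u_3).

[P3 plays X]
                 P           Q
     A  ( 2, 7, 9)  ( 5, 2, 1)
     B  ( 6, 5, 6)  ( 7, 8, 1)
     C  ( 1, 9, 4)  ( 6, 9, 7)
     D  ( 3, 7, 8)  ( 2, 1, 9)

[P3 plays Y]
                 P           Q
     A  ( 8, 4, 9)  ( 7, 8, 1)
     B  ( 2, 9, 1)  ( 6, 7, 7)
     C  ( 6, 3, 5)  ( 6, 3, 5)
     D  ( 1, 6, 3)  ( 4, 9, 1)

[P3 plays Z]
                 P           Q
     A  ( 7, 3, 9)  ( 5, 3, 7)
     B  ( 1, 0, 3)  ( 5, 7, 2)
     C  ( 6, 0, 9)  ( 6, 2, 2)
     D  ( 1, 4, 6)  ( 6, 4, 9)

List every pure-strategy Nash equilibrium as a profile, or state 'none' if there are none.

NE set: (A,P,Z), (D,Q,Z)

(A,P,X): not NE [P1→B gives 6>2]
(A,P,Y): not NE [P2→Q gives 8>4]
(A,P,Z): NE
(A,Q,X): not NE [P1→B gives 7>5; P2→P gives 7>2; P3→Z gives 7>1]
(A,Q,Y): not NE [P3→Z gives 7>1]
(A,Q,Z): not NE [P1→D gives 6>5]
(B,P,X): not NE [P2→Q gives 8>5]
(B,P,Y): not NE [P1→A gives 8>2; P3→X gives 6>1]
(B,P,Z): not NE [P1→A gives 7>1; P2→Q gives 7>0; P3→X gives 6>3]
(B,Q,X): not NE [P3→Y gives 7>1]
(B,Q,Y): not NE [P1→A gives 7>6; P2→P gives 9>7]
(B,Q,Z): not NE [P1→D gives 6>5; P3→Y gives 7>2]
(C,P,X): not NE [P1→B gives 6>1; P3→Z gives 9>4]
(C,P,Y): not NE [P1→A gives 8>6; P3→Z gives 9>5]
(C,P,Z): not NE [P1→A gives 7>6; P2→Q gives 2>0]
(C,Q,X): not NE [P1→B gives 7>6]
(C,Q,Y): not NE [P1→A gives 7>6; P3→X gives 7>5]
(C,Q,Z): not NE [P3→X gives 7>2]
(D,P,X): not NE [P1→B gives 6>3]
(D,P,Y): not NE [P1→A gives 8>1; P2→Q gives 9>6; P3→X gives 8>3]
(D,P,Z): not NE [P1→A gives 7>1; P3→X gives 8>6]
(D,Q,X): not NE [P1→B gives 7>2; P2→P gives 7>1]
(D,Q,Y): not NE [P1→A gives 7>4; P3→Z gives 9>1]
(D,Q,Z): NE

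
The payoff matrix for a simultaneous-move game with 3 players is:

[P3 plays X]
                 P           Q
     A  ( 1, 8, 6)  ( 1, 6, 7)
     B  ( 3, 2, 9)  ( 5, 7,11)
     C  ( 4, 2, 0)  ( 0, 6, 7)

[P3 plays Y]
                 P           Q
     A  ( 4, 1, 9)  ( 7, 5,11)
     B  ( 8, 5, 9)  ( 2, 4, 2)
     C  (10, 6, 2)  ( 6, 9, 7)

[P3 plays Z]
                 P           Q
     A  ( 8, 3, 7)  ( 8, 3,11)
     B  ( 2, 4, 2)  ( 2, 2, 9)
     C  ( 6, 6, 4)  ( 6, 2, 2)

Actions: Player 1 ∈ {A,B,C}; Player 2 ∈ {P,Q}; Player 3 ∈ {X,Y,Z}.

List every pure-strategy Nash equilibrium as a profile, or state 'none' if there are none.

Nash profiles: (A,Q,Y), (A,Q,Z), (B,Q,X)

(A,P,X): not NE [P1→C gives 4>1; P3→Y gives 9>6]
(A,P,Y): not NE [P1→C gives 10>4; P2→Q gives 5>1]
(A,P,Z): not NE [P3→Y gives 9>7]
(A,Q,X): not NE [P1→B gives 5>1; P2→P gives 8>6; P3→Z gives 11>7]
(A,Q,Y): NE
(A,Q,Z): NE
(B,P,X): not NE [P1→C gives 4>3; P2→Q gives 7>2]
(B,P,Y): not NE [P1→C gives 10>8]
(B,P,Z): not NE [P1→A gives 8>2; P3→Y gives 9>2]
(B,Q,X): NE
(B,Q,Y): not NE [P1→A gives 7>2; P2→P gives 5>4; P3→X gives 11>2]
(B,Q,Z): not NE [P1→A gives 8>2; P2→P gives 4>2; P3→X gives 11>9]
(C,P,X): not NE [P2→Q gives 6>2; P3→Z gives 4>0]
(C,P,Y): not NE [P2→Q gives 9>6; P3→Z gives 4>2]
(C,P,Z): not NE [P1→A gives 8>6]
(C,Q,X): not NE [P1→B gives 5>0]
(C,Q,Y): not NE [P1→A gives 7>6]
(C,Q,Z): not NE [P1→A gives 8>6; P2→P gives 6>2; P3→Y gives 7>2]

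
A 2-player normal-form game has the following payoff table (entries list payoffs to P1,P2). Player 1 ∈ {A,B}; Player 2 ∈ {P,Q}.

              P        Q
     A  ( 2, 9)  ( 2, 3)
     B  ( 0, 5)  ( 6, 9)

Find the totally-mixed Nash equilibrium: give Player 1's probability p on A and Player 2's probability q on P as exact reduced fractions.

P1 indiff ⇒ q·2+(1-q)·2 = q·0+(1-q)·6 ⇒ q(2) = (1-q)(4) ⇒ q = 2/3
P2 indiff ⇒ p·9+(1-p)·5 = p·3+(1-p)·9 ⇒ p(6) = (1-p)(4) ⇒ p = 2/5

P1 mixes 2/5 on A; P2 mixes 2/3 on P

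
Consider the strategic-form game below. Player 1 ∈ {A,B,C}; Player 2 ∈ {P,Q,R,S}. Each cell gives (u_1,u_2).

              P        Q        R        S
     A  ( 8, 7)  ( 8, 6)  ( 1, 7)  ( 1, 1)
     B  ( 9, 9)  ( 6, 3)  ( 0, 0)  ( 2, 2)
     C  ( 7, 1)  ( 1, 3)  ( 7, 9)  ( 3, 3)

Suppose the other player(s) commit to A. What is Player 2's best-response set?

u_2(P vs A) = 7
u_2(Q vs A) = 6
u_2(R vs A) = 7
u_2(S vs A) = 1
max payoff 7 at {P,R}

BR_2 = {P,R}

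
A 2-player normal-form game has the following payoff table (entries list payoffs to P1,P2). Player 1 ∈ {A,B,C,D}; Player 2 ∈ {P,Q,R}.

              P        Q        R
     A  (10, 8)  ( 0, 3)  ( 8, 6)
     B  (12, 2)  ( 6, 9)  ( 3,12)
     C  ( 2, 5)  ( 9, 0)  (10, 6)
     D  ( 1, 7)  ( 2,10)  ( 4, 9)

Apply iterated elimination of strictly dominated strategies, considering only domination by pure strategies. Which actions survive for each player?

P1 drop D (C beats it: P:2>1 Q:9>2 R:10>4)
P2 drop Q (R beats it: A:6>3 B:12>9 C:6>0)
P1→{A,B,C} P2→{P,R}

Remaining: P1:{A,B,C} P2:{P,R}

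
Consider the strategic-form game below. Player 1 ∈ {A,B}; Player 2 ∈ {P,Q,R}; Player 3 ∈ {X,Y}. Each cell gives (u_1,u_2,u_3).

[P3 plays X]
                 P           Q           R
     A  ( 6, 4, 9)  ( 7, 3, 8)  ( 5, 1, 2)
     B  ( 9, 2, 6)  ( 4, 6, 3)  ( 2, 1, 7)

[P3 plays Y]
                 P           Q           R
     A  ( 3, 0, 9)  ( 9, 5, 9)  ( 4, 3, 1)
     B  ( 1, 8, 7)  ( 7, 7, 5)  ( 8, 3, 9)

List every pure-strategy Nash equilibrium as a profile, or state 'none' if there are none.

Nash profiles: (A,Q,Y)

(A,P,X): not NE [P1→B gives 9>6]
(A,P,Y): not NE [P2→Q gives 5>0]
(A,Q,X): not NE [P2→P gives 4>3; P3→Y gives 9>8]
(A,Q,Y): NE
(A,R,X): not NE [P2→P gives 4>1]
(A,R,Y): not NE [P1→B gives 8>4; P2→Q gives 5>3; P3→X gives 2>1]
(B,P,X): not NE [P2→Q gives 6>2; P3→Y gives 7>6]
(B,P,Y): not NE [P1→A gives 3>1]
(B,Q,X): not NE [P1→A gives 7>4; P3→Y gives 5>3]
(B,Q,Y): not NE [P1→A gives 9>7; P2→P gives 8>7]
(B,R,X): not NE [P1→A gives 5>2; P2→Q gives 6>1; P3→Y gives 9>7]
(B,R,Y): not NE [P2→P gives 8>3]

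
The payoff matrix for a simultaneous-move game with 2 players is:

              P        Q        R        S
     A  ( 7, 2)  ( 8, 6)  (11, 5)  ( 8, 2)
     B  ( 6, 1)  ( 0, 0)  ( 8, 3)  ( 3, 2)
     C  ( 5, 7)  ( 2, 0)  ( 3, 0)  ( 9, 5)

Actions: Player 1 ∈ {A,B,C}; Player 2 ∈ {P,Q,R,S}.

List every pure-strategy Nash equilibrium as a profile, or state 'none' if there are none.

(A,P): not NE [P2→Q gives 6>2]
(A,Q): NE
(A,R): not NE [P2→Q gives 6>5]
(A,S): not NE [P1→C gives 9>8; P2→Q gives 6>2]
(B,P): not NE [P1→A gives 7>6; P2→R gives 3>1]
(B,Q): not NE [P1→A gives 8>0; P2→R gives 3>0]
(B,R): not NE [P1→A gives 11>8]
(B,S): not NE [P1→C gives 9>3; P2→R gives 3>2]
(C,P): not NE [P1→A gives 7>5]
(C,Q): not NE [P1→A gives 8>2; P2→P gives 7>0]
(C,R): not NE [P1→A gives 11>3; P2→P gives 7>0]
(C,S): not NE [P2→P gives 7>5]

Nash profiles: (A,Q)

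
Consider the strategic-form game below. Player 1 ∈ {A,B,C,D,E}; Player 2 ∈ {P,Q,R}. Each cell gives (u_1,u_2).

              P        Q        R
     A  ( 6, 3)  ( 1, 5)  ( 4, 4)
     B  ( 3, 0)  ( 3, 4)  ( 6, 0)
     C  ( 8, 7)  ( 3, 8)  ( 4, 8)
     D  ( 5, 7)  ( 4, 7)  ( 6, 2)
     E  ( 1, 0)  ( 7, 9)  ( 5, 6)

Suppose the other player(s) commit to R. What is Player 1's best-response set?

u_1(A vs R) = 4
u_1(B vs R) = 6
u_1(C vs R) = 4
u_1(D vs R) = 6
u_1(E vs R) = 5
max payoff 6 at {B,D}

P1 best: {B,D}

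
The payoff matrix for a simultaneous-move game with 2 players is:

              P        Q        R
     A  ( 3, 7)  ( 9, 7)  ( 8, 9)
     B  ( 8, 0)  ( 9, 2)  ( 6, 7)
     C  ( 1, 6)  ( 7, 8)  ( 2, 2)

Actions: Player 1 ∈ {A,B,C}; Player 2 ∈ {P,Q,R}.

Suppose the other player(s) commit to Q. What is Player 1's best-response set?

u_1(A vs Q) = 9
u_1(B vs Q) = 9
u_1(C vs Q) = 7
max payoff 9 at {A,B}

argmax u_1 = {A,B}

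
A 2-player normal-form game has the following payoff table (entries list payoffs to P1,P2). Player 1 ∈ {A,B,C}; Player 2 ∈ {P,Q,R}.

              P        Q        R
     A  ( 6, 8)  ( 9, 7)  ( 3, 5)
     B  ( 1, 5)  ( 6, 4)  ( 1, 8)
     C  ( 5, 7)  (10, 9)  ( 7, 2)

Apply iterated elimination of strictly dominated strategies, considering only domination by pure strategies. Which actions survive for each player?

P1 drop B (A beats it: P:6>1 Q:9>6 R:3>1)
P2 drop R (P beats it: A:8>5 C:7>2)
P1→{A,C} P2→{P,Q}

Remaining: P1:{A,C} P2:{P,Q}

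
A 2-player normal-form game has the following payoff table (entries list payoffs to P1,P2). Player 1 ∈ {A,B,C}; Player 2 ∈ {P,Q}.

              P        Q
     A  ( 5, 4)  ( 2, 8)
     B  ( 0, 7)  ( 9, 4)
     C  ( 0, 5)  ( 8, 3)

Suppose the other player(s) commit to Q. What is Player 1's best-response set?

u_1(A vs Q) = 2
u_1(B vs Q) = 9
u_1(C vs Q) = 8
max payoff 9 at {B}

P1 best: {B}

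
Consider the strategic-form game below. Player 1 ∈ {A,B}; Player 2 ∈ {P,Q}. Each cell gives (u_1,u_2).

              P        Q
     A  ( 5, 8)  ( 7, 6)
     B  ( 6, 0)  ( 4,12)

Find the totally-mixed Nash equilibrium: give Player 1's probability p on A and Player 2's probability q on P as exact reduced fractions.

(p,q) = (6/7, 3/4)

P1 indiff ⇒ q·5+(1-q)·7 = q·6+(1-q)·4 ⇒ q(-1) = (1-q)(-3) ⇒ q = 3/4
P2 indiff ⇒ p·8+(1-p)·0 = p·6+(1-p)·12 ⇒ p(2) = (1-p)(12) ⇒ p = 6/7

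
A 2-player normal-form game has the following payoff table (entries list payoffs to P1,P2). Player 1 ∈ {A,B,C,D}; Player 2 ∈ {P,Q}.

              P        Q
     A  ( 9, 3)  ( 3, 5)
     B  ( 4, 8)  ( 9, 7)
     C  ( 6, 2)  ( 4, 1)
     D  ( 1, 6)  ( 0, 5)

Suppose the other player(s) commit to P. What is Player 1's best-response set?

BR_1 = {A}

u_1(A vs P) = 9
u_1(B vs P) = 4
u_1(C vs P) = 6
u_1(D vs P) = 1
max payoff 9 at {A}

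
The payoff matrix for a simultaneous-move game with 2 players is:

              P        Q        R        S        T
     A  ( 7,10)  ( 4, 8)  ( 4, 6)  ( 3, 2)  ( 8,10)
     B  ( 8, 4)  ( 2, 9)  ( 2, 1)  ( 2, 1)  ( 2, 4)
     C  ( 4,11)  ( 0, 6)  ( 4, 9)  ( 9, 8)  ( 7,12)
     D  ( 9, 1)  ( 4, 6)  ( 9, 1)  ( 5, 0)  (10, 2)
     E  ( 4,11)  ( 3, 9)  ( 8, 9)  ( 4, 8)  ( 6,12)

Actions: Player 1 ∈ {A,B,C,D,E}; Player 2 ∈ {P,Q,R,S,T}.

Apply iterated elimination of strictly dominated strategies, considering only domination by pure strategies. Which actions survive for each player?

Survivors P1:{A,D} P2:{P,Q,T}

P1 drop B (D beats it: P:9>8 Q:4>2 R:9>2 S:5>2 T:10>2)
P1 drop E (D beats it: P:9>4 Q:4>3 R:9>8 S:5>4 T:10>6)
P2 drop R (T beats it: A:10>6 C:12>9 D:2>1)
P2 drop S (P beats it: A:10>2 C:11>8 D:1>0)
P1 drop C (A beats it: P:7>4 Q:4>0 T:8>7)
P1→{A,D} P2→{P,Q,T}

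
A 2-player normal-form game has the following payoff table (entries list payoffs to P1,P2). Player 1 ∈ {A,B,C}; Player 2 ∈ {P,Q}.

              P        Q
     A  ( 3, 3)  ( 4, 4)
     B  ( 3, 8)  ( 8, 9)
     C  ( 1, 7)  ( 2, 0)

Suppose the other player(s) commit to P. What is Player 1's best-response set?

u_1(A vs P) = 3
u_1(B vs P) = 3
u_1(C vs P) = 1
max payoff 3 at {A,B}

argmax u_1 = {A,B}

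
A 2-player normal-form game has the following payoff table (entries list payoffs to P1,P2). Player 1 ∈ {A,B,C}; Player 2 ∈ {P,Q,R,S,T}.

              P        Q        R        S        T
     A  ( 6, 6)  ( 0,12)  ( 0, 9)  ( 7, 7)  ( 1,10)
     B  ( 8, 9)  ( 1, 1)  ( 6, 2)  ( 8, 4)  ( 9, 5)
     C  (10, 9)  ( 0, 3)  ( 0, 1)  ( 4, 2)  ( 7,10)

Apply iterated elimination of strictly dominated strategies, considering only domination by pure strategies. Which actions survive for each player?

P1 drop A (B beats it: P:8>6 Q:1>0 R:6>0 S:8>7 T:9>1)
P2 drop Q (P beats it: B:9>1 C:9>3)
P2 drop R (P beats it: B:9>2 C:9>1)
P2 drop S (P beats it: B:9>4 C:9>2)
P1→{B,C} P2→{P,T}

Remaining: P1:{B,C} P2:{P,T}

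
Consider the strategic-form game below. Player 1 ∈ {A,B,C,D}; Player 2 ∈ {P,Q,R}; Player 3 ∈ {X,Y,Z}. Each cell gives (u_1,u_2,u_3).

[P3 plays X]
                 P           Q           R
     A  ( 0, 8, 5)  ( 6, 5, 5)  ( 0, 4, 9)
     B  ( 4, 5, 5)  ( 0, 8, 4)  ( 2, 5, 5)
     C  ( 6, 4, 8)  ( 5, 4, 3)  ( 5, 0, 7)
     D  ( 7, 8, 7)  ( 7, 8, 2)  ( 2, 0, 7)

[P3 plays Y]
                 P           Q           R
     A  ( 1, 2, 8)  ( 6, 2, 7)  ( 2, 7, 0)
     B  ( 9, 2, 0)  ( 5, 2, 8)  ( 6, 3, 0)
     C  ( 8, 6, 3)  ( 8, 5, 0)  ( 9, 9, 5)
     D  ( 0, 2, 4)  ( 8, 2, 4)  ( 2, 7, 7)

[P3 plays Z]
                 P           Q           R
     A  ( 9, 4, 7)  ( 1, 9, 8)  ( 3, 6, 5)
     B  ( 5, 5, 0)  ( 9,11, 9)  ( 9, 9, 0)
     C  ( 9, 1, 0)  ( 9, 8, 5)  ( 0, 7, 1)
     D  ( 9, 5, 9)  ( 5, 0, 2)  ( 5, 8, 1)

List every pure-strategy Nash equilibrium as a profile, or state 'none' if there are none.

NE set: (B,Q,Z), (C,Q,Z)

(A,P,X): not NE [P1→D gives 7>0; P3→Y gives 8>5]
(A,P,Y): not NE [P1→B gives 9>1; P2→R gives 7>2]
(A,P,Z): not NE [P2→Q gives 9>4; P3→Y gives 8>7]
(A,Q,X): not NE [P1→D gives 7>6; P2→P gives 8>5; P3→Z gives 8>5]
(A,Q,Y): not NE [P1→D gives 8>6; P2→R gives 7>2; P3→Z gives 8>7]
(A,Q,Z): not NE [P1→C gives 9>1]
(A,R,X): not NE [P1→C gives 5>0; P2→P gives 8>4]
(A,R,Y): not NE [P1→C gives 9>2; P3→X gives 9>0]
(A,R,Z): not NE [P1→B gives 9>3; P2→Q gives 9>6; P3→X gives 9>5]
(B,P,X): not NE [P1→D gives 7>4; P2→Q gives 8>5]
(B,P,Y): not NE [P2→R gives 3>2; P3→X gives 5>0]
(B,P,Z): not NE [P1→D gives 9>5; P2→Q gives 11>5; P3→X gives 5>0]
(B,Q,X): not NE [P1→D gives 7>0; P3→Z gives 9>4]
(B,Q,Y): not NE [P1→D gives 8>5; P2→R gives 3>2; P3→Z gives 9>8]
(B,Q,Z): NE
(B,R,X): not NE [P1→C gives 5>2; P2→Q gives 8>5]
(B,R,Y): not NE [P1→C gives 9>6; P3→X gives 5>0]
(B,R,Z): not NE [P2→Q gives 11>9; P3→X gives 5>0]
(C,P,X): not NE [P1→D gives 7>6]
(C,P,Y): not NE [P1→B gives 9>8; P2→R gives 9>6; P3→X gives 8>3]
(C,P,Z): not NE [P2→Q gives 8>1; P3→X gives 8>0]
(C,Q,X): not NE [P1→D gives 7>5; P3→Z gives 5>3]
(C,Q,Y): not NE [P2→R gives 9>5; P3→Z gives 5>0]
(C,Q,Z): NE
(C,R,X): not NE [P2→Q gives 4>0]
(C,R,Y): not NE [P3→X gives 7>5]
(C,R,Z): not NE [P1→B gives 9>0; P2→Q gives 8>7; P3→X gives 7>1]
(D,P,X): not NE [P3→Z gives 9>7]
(D,P,Y): not NE [P1→B gives 9>0; P2→R gives 7>2; P3→Z gives 9>4]
(D,P,Z): not NE [P2→R gives 8>5]
(D,Q,X): not NE [P3→Y gives 4>2]
(D,Q,Y): not NE [P2→R gives 7>2]
(D,Q,Z): not NE [P1→C gives 9>5; P2→R gives 8>0; P3→Y gives 4>2]
(D,R,X): not NE [P1→C gives 5>2; P2→Q gives 8>0]
(D,R,Y): not NE [P1→C gives 9>2]
(D,R,Z): not NE [P1→B gives 9>5; P3→Y gives 7>1]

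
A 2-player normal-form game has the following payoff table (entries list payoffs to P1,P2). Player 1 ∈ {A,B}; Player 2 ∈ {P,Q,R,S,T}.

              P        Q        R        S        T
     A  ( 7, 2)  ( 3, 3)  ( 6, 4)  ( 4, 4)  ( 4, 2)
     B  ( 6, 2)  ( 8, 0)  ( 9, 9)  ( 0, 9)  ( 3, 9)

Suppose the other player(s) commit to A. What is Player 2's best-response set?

P2 best: {R,S}

u_2(P vs A) = 2
u_2(Q vs A) = 3
u_2(R vs A) = 4
u_2(S vs A) = 4
u_2(T vs A) = 2
max payoff 4 at {R,S}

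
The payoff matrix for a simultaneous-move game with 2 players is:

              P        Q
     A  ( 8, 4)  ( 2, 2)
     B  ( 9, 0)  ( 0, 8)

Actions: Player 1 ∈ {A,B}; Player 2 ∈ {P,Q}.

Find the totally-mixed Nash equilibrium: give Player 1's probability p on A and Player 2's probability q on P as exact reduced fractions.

P1 indiff ⇒ q·8+(1-q)·2 = q·9+(1-q)·0 ⇒ q(-1) = (1-q)(-2) ⇒ q = 2/3
P2 indiff ⇒ p·4+(1-p)·0 = p·2+(1-p)·8 ⇒ p(2) = (1-p)(8) ⇒ p = 4/5

P1 mixes 4/5 on A; P2 mixes 2/3 on P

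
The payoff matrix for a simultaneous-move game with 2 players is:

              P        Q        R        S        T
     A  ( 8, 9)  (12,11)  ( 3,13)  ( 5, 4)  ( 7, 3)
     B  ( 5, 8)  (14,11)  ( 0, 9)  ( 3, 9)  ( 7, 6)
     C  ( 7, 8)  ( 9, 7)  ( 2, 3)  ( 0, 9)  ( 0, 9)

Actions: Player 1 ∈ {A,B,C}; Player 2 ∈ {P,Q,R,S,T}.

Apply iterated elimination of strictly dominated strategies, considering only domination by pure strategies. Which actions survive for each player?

IESDS → P1:{A,B} P2:{Q,R}

P1 drop C (A beats it: P:8>7 Q:12>9 R:3>2 S:5>0 T:7>0)
P2 drop P (Q beats it: A:11>9 B:11>8)
P2 drop S (Q beats it: A:11>4 B:11>9)
P2 drop T (Q beats it: A:11>3 B:11>6)
P1→{A,B} P2→{Q,R}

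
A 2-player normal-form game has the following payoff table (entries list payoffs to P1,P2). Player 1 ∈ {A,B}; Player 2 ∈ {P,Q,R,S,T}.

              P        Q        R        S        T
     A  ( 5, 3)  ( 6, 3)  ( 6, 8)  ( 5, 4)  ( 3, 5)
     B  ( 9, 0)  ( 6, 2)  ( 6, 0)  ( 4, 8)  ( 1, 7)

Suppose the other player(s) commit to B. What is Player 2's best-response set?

argmax u_2 = {S}

u_2(P vs B) = 0
u_2(Q vs B) = 2
u_2(R vs B) = 0
u_2(S vs B) = 8
u_2(T vs B) = 7
max payoff 8 at {S}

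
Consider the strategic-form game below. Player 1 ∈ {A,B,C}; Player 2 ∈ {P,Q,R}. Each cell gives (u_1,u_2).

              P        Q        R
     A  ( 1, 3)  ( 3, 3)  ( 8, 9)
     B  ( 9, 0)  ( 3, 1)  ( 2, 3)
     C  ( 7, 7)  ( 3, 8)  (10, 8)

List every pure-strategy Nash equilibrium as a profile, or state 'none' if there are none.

(A,P): not NE [P1→B gives 9>1; P2→R gives 9>3]
(A,Q): not NE [P2→R gives 9>3]
(A,R): not NE [P1→C gives 10>8]
(B,P): not NE [P2→R gives 3>0]
(B,Q): not NE [P2→R gives 3>1]
(B,R): not NE [P1→C gives 10>2]
(C,P): not NE [P1→B gives 9>7; P2→R gives 8>7]
(C,Q): NE
(C,R): NE

PSNE = {(C,Q), (C,R)}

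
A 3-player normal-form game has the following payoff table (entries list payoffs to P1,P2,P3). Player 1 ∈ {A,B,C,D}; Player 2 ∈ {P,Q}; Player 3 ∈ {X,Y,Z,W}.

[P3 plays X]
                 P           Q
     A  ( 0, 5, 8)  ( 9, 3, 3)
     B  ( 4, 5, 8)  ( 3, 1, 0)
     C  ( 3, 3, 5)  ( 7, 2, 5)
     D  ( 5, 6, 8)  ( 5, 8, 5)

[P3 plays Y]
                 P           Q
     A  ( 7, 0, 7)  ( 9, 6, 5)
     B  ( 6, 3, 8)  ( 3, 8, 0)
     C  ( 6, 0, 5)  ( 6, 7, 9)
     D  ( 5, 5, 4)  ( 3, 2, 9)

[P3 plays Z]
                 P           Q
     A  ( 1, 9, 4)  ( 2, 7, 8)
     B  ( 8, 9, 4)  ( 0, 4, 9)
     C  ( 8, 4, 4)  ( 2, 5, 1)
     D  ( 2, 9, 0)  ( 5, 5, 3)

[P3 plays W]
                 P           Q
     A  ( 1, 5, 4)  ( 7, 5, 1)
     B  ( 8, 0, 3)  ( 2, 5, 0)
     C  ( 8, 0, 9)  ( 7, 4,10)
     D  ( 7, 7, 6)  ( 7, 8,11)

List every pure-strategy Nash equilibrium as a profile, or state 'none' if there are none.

Nash profiles: (C,Q,W), (D,Q,W)

(A,P,X): not NE [P1→D gives 5>0]
(A,P,Y): not NE [P2→Q gives 6>0; P3→X gives 8>7]
(A,P,Z): not NE [P1→C gives 8>1; P3→X gives 8>4]
(A,P,W): not NE [P1→C gives 8>1; P3→X gives 8>4]
(A,Q,X): not NE [P2→P gives 5>3; P3→Z gives 8>3]
(A,Q,Y): not NE [P3→Z gives 8>5]
(A,Q,Z): not NE [P1→D gives 5>2; P2→P gives 9>7]
(A,Q,W): not NE [P3→Z gives 8>1]
(B,P,X): not NE [P1→D gives 5>4]
(B,P,Y): not NE [P1→A gives 7>6; P2→Q gives 8>3]
(B,P,Z): not NE [P3→Y gives 8>4]
(B,P,W): not NE [P2→Q gives 5>0; P3→Y gives 8>3]
(B,Q,X): not NE [P1→A gives 9>3; P2→P gives 5>1; P3→Z gives 9>0]
(B,Q,Y): not NE [P1→A gives 9>3; P3→Z gives 9>0]
(B,Q,Z): not NE [P1→D gives 5>0; P2→P gives 9>4]
(B,Q,W): not NE [P1→D gives 7>2; P3→Z gives 9>0]
(C,P,X): not NE [P1→D gives 5>3; P3→W gives 9>5]
(C,P,Y): not NE [P1→A gives 7>6; P2→Q gives 7>0; P3→W gives 9>5]
(C,P,Z): not NE [P2→Q gives 5>4; P3→W gives 9>4]
(C,P,W): not NE [P2→Q gives 4>0]
(C,Q,X): not NE [P1→A gives 9>7; P2→P gives 3>2; P3→W gives 10>5]
(C,Q,Y): not NE [P1→A gives 9>6; P3→W gives 10>9]
(C,Q,Z): not NE [P1→D gives 5>2; P3→W gives 10>1]
(C,Q,W): NE
(D,P,X): not NE [P2→Q gives 8>6]
(D,P,Y): not NE [P1→A gives 7>5; P3→X gives 8>4]
(D,P,Z): not NE [P1→C gives 8>2; P3→X gives 8>0]
(D,P,W): not NE [P1→C gives 8>7; P2→Q gives 8>7; P3→X gives 8>6]
(D,Q,X): not NE [P1→A gives 9>5; P3→W gives 11>5]
(D,Q,Y): not NE [P1→A gives 9>3; P2→P gives 5>2; P3→W gives 11>9]
(D,Q,Z): not NE [P2→P gives 9>5; P3→W gives 11>3]
(D,Q,W): NE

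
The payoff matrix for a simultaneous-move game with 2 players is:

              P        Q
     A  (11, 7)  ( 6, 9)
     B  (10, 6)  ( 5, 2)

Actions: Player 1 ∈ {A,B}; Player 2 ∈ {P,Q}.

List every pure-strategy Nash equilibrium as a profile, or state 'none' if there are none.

(A,P): not NE [P2→Q gives 9>7]
(A,Q): NE
(B,P): not NE [P1→A gives 11>10]
(B,Q): not NE [P1→A gives 6>5; P2→P gives 6>2]

NE set: (A,Q)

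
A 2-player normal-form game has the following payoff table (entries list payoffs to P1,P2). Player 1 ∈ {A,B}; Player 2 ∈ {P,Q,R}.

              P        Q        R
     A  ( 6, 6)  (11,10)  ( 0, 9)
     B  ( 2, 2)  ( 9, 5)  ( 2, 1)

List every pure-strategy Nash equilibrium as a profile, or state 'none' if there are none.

NE set: (A,Q)

(A,P): not NE [P2→Q gives 10>6]
(A,Q): NE
(A,R): not NE [P1→B gives 2>0; P2→Q gives 10>9]
(B,P): not NE [P1→A gives 6>2; P2→Q gives 5>2]
(B,Q): not NE [P1→A gives 11>9]
(B,R): not NE [P2→Q gives 5>1]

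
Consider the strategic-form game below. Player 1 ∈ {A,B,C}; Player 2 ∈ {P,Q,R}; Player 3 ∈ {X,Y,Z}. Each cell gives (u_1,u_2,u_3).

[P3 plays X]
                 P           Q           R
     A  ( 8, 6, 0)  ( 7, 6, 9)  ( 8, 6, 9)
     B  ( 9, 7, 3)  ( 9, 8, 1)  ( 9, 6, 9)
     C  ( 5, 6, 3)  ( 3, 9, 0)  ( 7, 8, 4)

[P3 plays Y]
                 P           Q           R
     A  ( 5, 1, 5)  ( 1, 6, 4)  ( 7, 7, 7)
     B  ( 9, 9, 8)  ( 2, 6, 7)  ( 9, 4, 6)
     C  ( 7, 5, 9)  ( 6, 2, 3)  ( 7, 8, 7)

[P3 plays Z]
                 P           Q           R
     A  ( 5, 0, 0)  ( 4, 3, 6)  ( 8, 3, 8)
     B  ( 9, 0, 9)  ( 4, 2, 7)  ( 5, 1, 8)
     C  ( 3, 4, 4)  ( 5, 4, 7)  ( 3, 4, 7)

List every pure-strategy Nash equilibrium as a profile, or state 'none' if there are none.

(A,P,X): not NE [P1→B gives 9>8; P3→Y gives 5>0]
(A,P,Y): not NE [P1→B gives 9>5; P2→R gives 7>1]
(A,P,Z): not NE [P1→B gives 9>5; P2→R gives 3>0; P3→Y gives 5>0]
(A,Q,X): not NE [P1→B gives 9>7]
(A,Q,Y): not NE [P1→C gives 6>1; P2→R gives 7>6; P3→X gives 9>4]
(A,Q,Z): not NE [P1→C gives 5>4; P3→X gives 9>6]
(A,R,X): not NE [P1→B gives 9>8]
(A,R,Y): not NE [P1→B gives 9>7; P3→X gives 9>7]
(A,R,Z): not NE [P3→X gives 9>8]
(B,P,X): not NE [P2→Q gives 8>7; P3→Z gives 9>3]
(B,P,Y): not NE [P3→Z gives 9>8]
(B,P,Z): not NE [P2→Q gives 2>0]
(B,Q,X): not NE [P3→Z gives 7>1]
(B,Q,Y): not NE [P1→C gives 6>2; P2→P gives 9>6]
(B,Q,Z): not NE [P1→C gives 5>4]
(B,R,X): not NE [P2→Q gives 8>6]
(B,R,Y): not NE [P2→P gives 9>4; P3→X gives 9>6]
(B,R,Z): not NE [P1→A gives 8>5; P2→Q gives 2>1; P3→X gives 9>8]
(C,P,X): not NE [P1→B gives 9>5; P2→Q gives 9>6; P3→Y gives 9>3]
(C,P,Y): not NE [P1→B gives 9>7; P2→R gives 8>5]
(C,P,Z): not NE [P1→B gives 9>3; P3→Y gives 9>4]
(C,Q,X): not NE [P1→B gives 9>3; P3→Z gives 7>0]
(C,Q,Y): not NE [P2→R gives 8>2; P3→Z gives 7>3]
(C,Q,Z): NE
(C,R,X): not NE [P1→B gives 9>7; P2→Q gives 9>8; P3→Z gives 7>4]
(C,R,Y): not NE [P1→B gives 9>7]
(C,R,Z): not NE [P1→A gives 8>3]

Nash profiles: (C,Q,Z)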